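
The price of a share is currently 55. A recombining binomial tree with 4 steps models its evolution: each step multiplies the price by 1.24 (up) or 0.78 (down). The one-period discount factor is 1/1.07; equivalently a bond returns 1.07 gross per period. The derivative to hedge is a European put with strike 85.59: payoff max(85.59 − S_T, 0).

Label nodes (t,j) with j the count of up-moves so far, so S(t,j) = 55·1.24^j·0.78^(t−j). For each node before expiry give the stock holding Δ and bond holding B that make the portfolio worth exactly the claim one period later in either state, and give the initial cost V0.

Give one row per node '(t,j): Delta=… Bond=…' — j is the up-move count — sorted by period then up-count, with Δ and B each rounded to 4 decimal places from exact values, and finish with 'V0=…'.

(0,0): Delta=-0.6407 Bond=50.8912
(1,0): Delta=-1.0000 Bond=69.8669
(1,1): Delta=-0.5082 Bond=45.4182
(2,0): Delta=-1.0000 Bond=74.7576
(2,1): Delta=-1.0000 Bond=74.7576
(2,2): Delta=-0.3269 Bond=33.2622
(3,0): Delta=-1.0000 Bond=79.9907
(3,1): Delta=-1.0000 Bond=79.9907
(3,2): Delta=-1.0000 Bond=79.9907
(3,3): Delta=-0.0787 Bond=9.5628
V0=15.6519

Risk-neutral probability p* = (R−d)/(u−d) = (1.07−0.78)/(1.24−0.78) = 0.6304.
At expiry t=4: V(4,0)=65.2317, V(4,1)=53.2256, V(4,2)=34.1388, V(4,3)=3.7958, V(4,4)=0.0000
(3,0): S=26.1004. Δ = (V_up−V_dn)/(S_up−S_dn) = (53.2256−65.2317)/(32.3644−20.3583) = -1.0000. V = [p*·53.2256 + (1−p*)·65.2317]/1.07 = 53.8903. B = V − Δ·S = 79.9907.
(3,1): S=41.4929. Δ = (V_up−V_dn)/(S_up−S_dn) = (34.1388−53.2256)/(51.4512−32.3644) = -1.0000. V = [p*·34.1388 + (1−p*)·53.2256]/1.07 = 38.4978. B = V − Δ·S = 79.9907.
(3,2): S=65.9630. Δ = (V_up−V_dn)/(S_up−S_dn) = (3.7958−34.1388)/(81.7942−51.4512) = -1.0000. V = [p*·3.7958 + (1−p*)·34.1388]/1.07 = 14.0276. B = V − Δ·S = 79.9907.
(3,3): S=104.8643. Δ = (V_up−V_dn)/(S_up−S_dn) = (0.0000−3.7958)/(130.0318−81.7942) = -0.0787. V = [p*·0.0000 + (1−p*)·3.7958]/1.07 = 1.3110. B = V − Δ·S = 9.5628.
(2,0): S=33.4620. Δ = (V_up−V_dn)/(S_up−S_dn) = (38.4978−53.8903)/(41.4929−26.1004) = -1.0000. V = [p*·38.4978 + (1−p*)·53.8903]/1.07 = 41.2956. B = V − Δ·S = 74.7576.
(2,1): S=53.1960. Δ = (V_up−V_dn)/(S_up−S_dn) = (14.0276−38.4978)/(65.9630−41.4929) = -1.0000. V = [p*·14.0276 + (1−p*)·38.4978]/1.07 = 21.5616. B = V − Δ·S = 74.7576.
(2,2): S=84.5680. Δ = (V_up−V_dn)/(S_up−S_dn) = (1.3110−14.0276)/(104.8643−65.9630) = -0.3269. V = [p*·1.3110 + (1−p*)·14.0276]/1.07 = 5.6174. B = V − Δ·S = 33.2622.
(1,0): S=42.9000. Δ = (V_up−V_dn)/(S_up−S_dn) = (21.5616−41.2956)/(53.1960−33.4620) = -1.0000. V = [p*·21.5616 + (1−p*)·41.2956]/1.07 = 26.9669. B = V − Δ·S = 69.8669.
(1,1): S=68.2000. Δ = (V_up−V_dn)/(S_up−S_dn) = (5.6174−21.5616)/(84.5680−53.1960) = -0.5082. V = [p*·5.6174 + (1−p*)·21.5616]/1.07 = 10.7569. B = V − Δ·S = 45.4182.
(0,0): S=55.0000. Δ = (V_up−V_dn)/(S_up−S_dn) = (10.7569−26.9669)/(68.2000−42.9000) = -0.6407. V = [p*·10.7569 + (1−p*)·26.9669]/1.07 = 15.6519. B = V − Δ·S = 50.8912.
Root portfolio cost Δ·55+B reproduces V0=15.6519.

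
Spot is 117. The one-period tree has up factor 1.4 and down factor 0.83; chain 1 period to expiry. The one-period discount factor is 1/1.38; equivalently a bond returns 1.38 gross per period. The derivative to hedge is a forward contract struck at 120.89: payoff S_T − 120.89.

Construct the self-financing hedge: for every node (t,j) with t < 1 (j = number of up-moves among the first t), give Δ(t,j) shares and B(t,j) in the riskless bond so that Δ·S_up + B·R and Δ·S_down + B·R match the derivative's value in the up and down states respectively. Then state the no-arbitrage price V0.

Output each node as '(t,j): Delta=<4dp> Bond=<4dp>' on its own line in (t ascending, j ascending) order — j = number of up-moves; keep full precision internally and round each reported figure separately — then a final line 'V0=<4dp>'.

(0,0): Delta=1.0000 Bond=-87.6014
V0=29.3986

No-arbitrage ⇒ martingale measure with p* = (R−d)/(u−d) = 0.9649.
Terminal payoffs: V(1,0)=-23.7800, V(1,1)=42.9100
Node (0,0) S=117.0000: V=(p*·42.9100+(1−p*)·-23.7800)/1.38=29.3986; Δ=(42.9100−-23.7800)/(163.8000−97.1100)=1.0000; B=V−Δ·S=-87.6014
Check: Δ(0,0)·S0 + B(0,0) = 29.3986 = V0.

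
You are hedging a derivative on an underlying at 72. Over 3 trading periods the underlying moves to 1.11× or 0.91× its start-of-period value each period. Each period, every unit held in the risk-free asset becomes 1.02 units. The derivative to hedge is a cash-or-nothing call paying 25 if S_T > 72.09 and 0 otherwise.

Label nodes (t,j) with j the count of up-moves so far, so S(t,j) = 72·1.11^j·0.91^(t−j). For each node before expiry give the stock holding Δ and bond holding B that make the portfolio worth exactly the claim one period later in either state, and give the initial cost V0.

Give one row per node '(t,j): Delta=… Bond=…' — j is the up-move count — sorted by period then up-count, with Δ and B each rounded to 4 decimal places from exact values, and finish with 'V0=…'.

(0,0): Delta=0.8260 Bond=-45.9323
(1,0): Delta=1.0287 Bond=-60.1331
(1,1): Delta=0.6900 Bond=-35.9838
(2,0): Delta=0.0000 Bond=0.0000
(2,1): Delta=1.7188 Bond=-111.5196
(2,2): Delta=0.0000 Bond=24.5098
V0=13.5400

The replicating-portfolio and risk-neutral prices coincide; use p* = (1.02−0.91)/(1.11−0.91) = 0.5500 for the latter.
At expiry t=3: V(3,0)=0.0000, V(3,1)=0.0000, V(3,2)=25.0000, V(3,3)=25.0000
Node (2,0) S=59.6232: V=(p*·0.0000+(1−p*)·0.0000)/1.02=0.0000; Δ=(0.0000−0.0000)/(66.1818−54.2571)=0.0000; B=V−Δ·S=0.0000
Node (2,1) S=72.7272: V=(p*·25.0000+(1−p*)·0.0000)/1.02=13.4804; Δ=(25.0000−0.0000)/(80.7272−66.1818)=1.7188; B=V−Δ·S=-111.5196
Node (2,2) S=88.7112: V=(p*·25.0000+(1−p*)·25.0000)/1.02=24.5098; Δ=(25.0000−25.0000)/(98.4694−80.7272)=0.0000; B=V−Δ·S=24.5098
Node (1,0) S=65.5200: V=(p*·13.4804+(1−p*)·0.0000)/1.02=7.2688; Δ=(13.4804−0.0000)/(72.7272−59.6232)=1.0287; B=V−Δ·S=-60.1331
Node (1,1) S=79.9200: V=(p*·24.5098+(1−p*)·13.4804)/1.02=19.1633; Δ=(24.5098−13.4804)/(88.7112−72.7272)=0.6900; B=V−Δ·S=-35.9838
Node (0,0) S=72.0000: V=(p*·19.1633+(1−p*)·7.2688)/1.02=13.5400; Δ=(19.1633−7.2688)/(79.9200−65.5200)=0.8260; B=V−Δ·S=-45.9323
The time-0 hedge costs 13.5400, which is the no-arbitrage price.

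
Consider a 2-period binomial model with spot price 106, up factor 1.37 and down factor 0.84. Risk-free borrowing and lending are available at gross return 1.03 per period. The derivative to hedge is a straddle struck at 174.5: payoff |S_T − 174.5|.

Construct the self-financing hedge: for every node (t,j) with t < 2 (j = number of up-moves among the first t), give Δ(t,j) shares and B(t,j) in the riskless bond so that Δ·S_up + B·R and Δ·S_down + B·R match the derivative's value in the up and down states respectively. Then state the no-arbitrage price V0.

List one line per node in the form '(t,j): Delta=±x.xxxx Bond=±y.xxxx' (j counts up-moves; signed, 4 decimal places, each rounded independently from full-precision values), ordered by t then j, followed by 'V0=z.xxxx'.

Since d<R<u, set p* = (R−d)/(u−d) = 0.3585; price each node as the discounted p*-expectation of its children.
Terminal payoffs: V(2,0)=99.7064, V(2,1)=52.5152, V(2,2)=24.4514
Node (1,0) S=89.0400: V=(p*·52.5152+(1−p*)·99.7064)/1.03=80.3775; Δ=(52.5152−99.7064)/(121.9848−74.7936)=-1.0000; B=V−Δ·S=169.4175
Node (1,1) S=145.2200: V=(p*·24.4514+(1−p*)·52.5152)/1.03=41.2181; Δ=(24.4514−52.5152)/(198.9514−121.9848)=-0.3646; B=V−Δ·S=94.1686
Node (0,0) S=106.0000: V=(p*·41.2181+(1−p*)·80.3775)/1.03=64.4070; Δ=(41.2181−80.3775)/(145.2200−89.0400)=-0.6970; B=V−Δ·S=138.2927
Each (Δ,B) replicates both successor values, so the strategy is self-financing and V0 is arbitrage-free.

(0,0): Delta=-0.6970 Bond=138.2927
(1,0): Delta=-1.0000 Bond=169.4175
(1,1): Delta=-0.3646 Bond=94.1686
V0=64.4070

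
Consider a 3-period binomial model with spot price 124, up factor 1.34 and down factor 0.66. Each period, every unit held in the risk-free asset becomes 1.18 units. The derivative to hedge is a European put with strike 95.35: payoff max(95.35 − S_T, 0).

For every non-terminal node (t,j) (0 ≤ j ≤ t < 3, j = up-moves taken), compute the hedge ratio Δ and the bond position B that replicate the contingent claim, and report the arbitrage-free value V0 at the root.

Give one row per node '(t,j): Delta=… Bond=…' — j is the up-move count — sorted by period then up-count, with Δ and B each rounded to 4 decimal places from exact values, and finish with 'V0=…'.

(0,0): Delta=-0.0877 Bond=13.1271
(1,0): Delta=-0.3991 Bond=40.9726
(1,1): Delta=-0.0405 Bond=7.6492
(2,0): Delta=-1.0000 Bond=80.8051
(2,1): Delta=-0.3080 Bond=38.3608
(2,2): Delta=0.0000 Bond=0.0000
V0=2.2490

Under the risk-neutral measure, an up-move has probability p* = (R−d)/(u−d) = 0.7647 and values discount at R = 1.18.
Terminal values V(3,·): V(3,0)=59.7005, V(3,1)=22.9707, V(3,2)=0.0000, V(3,3)=0.0000
  t=2,j=0: stock 54.0144 → up 72.3793 (V=22.9707), down 35.6495 (V=59.7005). Price 26.7907; hedge Δ=-1.0000, bond B=80.8051.
  t=2,j=1: stock 109.6656 → up 146.9519 (V=0.0000), down 72.3793 (V=22.9707). Price 4.5804; hedge Δ=-0.3080, bond B=38.3608.
  t=2,j=2: stock 222.6544 → up 298.3569 (V=0.0000), down 146.9519 (V=0.0000). Price 0.0000; hedge Δ=0.0000, bond B=0.0000.
  t=1,j=0: stock 81.8400 → up 109.6656 (V=4.5804), down 54.0144 (V=26.7907). Price 8.3105; hedge Δ=-0.3991, bond B=40.9726.
  t=1,j=1: stock 166.1600 → up 222.6544 (V=0.0000), down 109.6656 (V=4.5804). Price 0.9133; hedge Δ=-0.0405, bond B=7.6492.
  t=0,j=0: stock 124.0000 → up 166.1600 (V=0.9133), down 81.8400 (V=8.3105). Price 2.2490; hedge Δ=-0.0877, bond B=13.1271.
The time-0 hedge costs 2.2490, which is the no-arbitrage price.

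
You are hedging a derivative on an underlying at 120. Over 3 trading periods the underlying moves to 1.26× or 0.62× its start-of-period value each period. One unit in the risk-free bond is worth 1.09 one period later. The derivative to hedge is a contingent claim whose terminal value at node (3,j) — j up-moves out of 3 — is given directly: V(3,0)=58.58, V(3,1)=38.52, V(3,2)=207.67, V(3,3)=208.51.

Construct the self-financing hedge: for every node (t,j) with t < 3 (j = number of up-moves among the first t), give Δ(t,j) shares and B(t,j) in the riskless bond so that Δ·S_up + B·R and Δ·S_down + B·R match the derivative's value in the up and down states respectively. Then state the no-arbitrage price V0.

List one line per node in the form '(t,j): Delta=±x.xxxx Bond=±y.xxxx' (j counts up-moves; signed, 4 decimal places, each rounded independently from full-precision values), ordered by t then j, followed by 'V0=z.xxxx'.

Risk-neutral probability p* = (R−d)/(u−d) = (1.09−0.62)/(1.26−0.62) = 0.7344.
Terminal values V(3,·): V(3,0)=58.5800, V(3,1)=38.5200, V(3,2)=207.6700, V(3,3)=208.5100
(2,0): S=46.1280. Δ = (V_up−V_dn)/(S_up−S_dn) = (38.5200−58.5800)/(58.1213−28.5994) = -0.6795. V = [p*·38.5200 + (1−p*)·58.5800]/1.09 = 40.2279. B = V − Δ·S = 71.5717.
(2,1): S=93.7440. Δ = (V_up−V_dn)/(S_up−S_dn) = (207.6700−38.5200)/(118.1174−58.1213) = 2.8193. V = [p*·207.6700 + (1−p*)·38.5200]/1.09 = 149.3023. B = V − Δ·S = -114.9946.
(2,2): S=190.5120. Δ = (V_up−V_dn)/(S_up−S_dn) = (208.5100−207.6700)/(240.0451−118.1174) = 0.0069. V = [p*·208.5100 + (1−p*)·207.6700]/1.09 = 191.0889. B = V − Δ·S = 189.7764.
(1,0): S=74.4000. Δ = (V_up−V_dn)/(S_up−S_dn) = (149.3023−40.2279)/(93.7440−46.1280) = 2.2907. V = [p*·149.3023 + (1−p*)·40.2279]/1.09 = 110.3940. B = V − Δ·S = -60.0348.
(1,1): S=151.2000. Δ = (V_up−V_dn)/(S_up−S_dn) = (191.0889−149.3023)/(190.5120−93.7440) = 0.4318. V = [p*·191.0889 + (1−p*)·149.3023]/1.09 = 165.1278. B = V − Δ·S = 99.8363.
(0,0): S=120.0000. Δ = (V_up−V_dn)/(S_up−S_dn) = (165.1278−110.3940)/(151.2000−74.4000) = 0.7127. V = [p*·165.1278 + (1−p*)·110.3940]/1.09 = 138.1552. B = V − Δ·S = 52.6335.
Check: Δ(0,0)·S0 + B(0,0) = 138.1552 = V0.

(0,0): Delta=0.7127 Bond=52.6335
(1,0): Delta=2.2907 Bond=-60.0348
(1,1): Delta=0.4318 Bond=99.8363
(2,0): Delta=-0.6795 Bond=71.5717
(2,1): Delta=2.8193 Bond=-114.9946
(2,2): Delta=0.0069 Bond=189.7764
V0=138.1552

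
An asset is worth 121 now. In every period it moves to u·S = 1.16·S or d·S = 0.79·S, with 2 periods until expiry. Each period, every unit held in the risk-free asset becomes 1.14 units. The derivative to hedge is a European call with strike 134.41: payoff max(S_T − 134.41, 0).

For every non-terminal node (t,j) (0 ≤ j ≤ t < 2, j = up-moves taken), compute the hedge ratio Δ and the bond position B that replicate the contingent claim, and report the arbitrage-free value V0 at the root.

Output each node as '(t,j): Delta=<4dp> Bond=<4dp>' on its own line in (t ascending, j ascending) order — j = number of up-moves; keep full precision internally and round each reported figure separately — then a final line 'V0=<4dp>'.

No-arbitrage ⇒ martingale measure with p* = (R−d)/(u−d) = 0.9459.
At expiry t=2: V(2,0)=0.0000, V(2,1)=0.0000, V(2,2)=28.4076
Node (1,0) S=95.5900: V=(p*·0.0000+(1−p*)·0.0000)/1.14=0.0000; Δ=(0.0000−0.0000)/(110.8844−75.5161)=0.0000; B=V−Δ·S=0.0000
Node (1,1) S=140.3600: V=(p*·28.4076+(1−p*)·0.0000)/1.14=23.5720; Δ=(28.4076−0.0000)/(162.8176−110.8844)=0.5470; B=V−Δ·S=-53.2053
Node (0,0) S=121.0000: V=(p*·23.5720+(1−p*)·0.0000)/1.14=19.5595; Δ=(23.5720−0.0000)/(140.3600−95.5900)=0.5265; B=V−Δ·S=-44.1486
Each (Δ,B) replicates both successor values, so the strategy is self-financing and V0 is arbitrage-free.

(0,0): Delta=0.5265 Bond=-44.1486
(1,0): Delta=0.0000 Bond=0.0000
(1,1): Delta=0.5470 Bond=-53.2053
V0=19.5595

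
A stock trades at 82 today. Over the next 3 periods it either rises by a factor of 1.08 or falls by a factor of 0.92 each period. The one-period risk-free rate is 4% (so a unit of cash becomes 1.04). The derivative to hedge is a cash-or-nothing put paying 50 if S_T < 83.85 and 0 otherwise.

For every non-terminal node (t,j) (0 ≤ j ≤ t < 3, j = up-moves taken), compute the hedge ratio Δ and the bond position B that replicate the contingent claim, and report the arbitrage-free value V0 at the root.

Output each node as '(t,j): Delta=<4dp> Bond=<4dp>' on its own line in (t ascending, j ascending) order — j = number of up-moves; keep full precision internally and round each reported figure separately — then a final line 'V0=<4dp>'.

No-arbitrage ⇒ martingale measure with p* = (R−d)/(u−d) = 0.7500.
At expiry t=3: V(3,0)=50.0000, V(3,1)=50.0000, V(3,2)=0.0000, V(3,3)=0.0000
(2,0): S=69.4048. Δ = (V_up−V_dn)/(S_up−S_dn) = (50.0000−50.0000)/(74.9572−63.8524) = 0.0000. V = [p*·50.0000 + (1−p*)·50.0000]/1.04 = 48.0769. B = V − Δ·S = 48.0769.
(2,1): S=81.4752. Δ = (V_up−V_dn)/(S_up−S_dn) = (0.0000−50.0000)/(87.9932−74.9572) = -3.8355. V = [p*·0.0000 + (1−p*)·50.0000]/1.04 = 12.0192. B = V − Δ·S = 324.5192.
(2,2): S=95.6448. Δ = (V_up−V_dn)/(S_up−S_dn) = (0.0000−0.0000)/(103.2964−87.9932) = 0.0000. V = [p*·0.0000 + (1−p*)·0.0000]/1.04 = 0.0000. B = V − Δ·S = 0.0000.
(1,0): S=75.4400. Δ = (V_up−V_dn)/(S_up−S_dn) = (12.0192−48.0769)/(81.4752−69.4048) = -2.9873. V = [p*·12.0192 + (1−p*)·48.0769]/1.04 = 20.2247. B = V − Δ·S = 245.5852.
(1,1): S=88.5600. Δ = (V_up−V_dn)/(S_up−S_dn) = (0.0000−12.0192)/(95.6448−81.4752) = -0.8482. V = [p*·0.0000 + (1−p*)·12.0192]/1.04 = 2.8892. B = V − Δ·S = 78.0094.
(0,0): S=82.0000. Δ = (V_up−V_dn)/(S_up−S_dn) = (2.8892−20.2247)/(88.5600−75.4400) = -1.3213. V = [p*·2.8892 + (1−p*)·20.2247]/1.04 = 6.9453. B = V − Δ·S = 115.2917.
Check: Δ(0,0)·S0 + B(0,0) = 6.9453 = V0.

(0,0): Delta=-1.3213 Bond=115.2917
(1,0): Delta=-2.9873 Bond=245.5852
(1,1): Delta=-0.8482 Bond=78.0094
(2,0): Delta=0.0000 Bond=48.0769
(2,1): Delta=-3.8355 Bond=324.5192
(2,2): Delta=0.0000 Bond=0.0000
V0=6.9453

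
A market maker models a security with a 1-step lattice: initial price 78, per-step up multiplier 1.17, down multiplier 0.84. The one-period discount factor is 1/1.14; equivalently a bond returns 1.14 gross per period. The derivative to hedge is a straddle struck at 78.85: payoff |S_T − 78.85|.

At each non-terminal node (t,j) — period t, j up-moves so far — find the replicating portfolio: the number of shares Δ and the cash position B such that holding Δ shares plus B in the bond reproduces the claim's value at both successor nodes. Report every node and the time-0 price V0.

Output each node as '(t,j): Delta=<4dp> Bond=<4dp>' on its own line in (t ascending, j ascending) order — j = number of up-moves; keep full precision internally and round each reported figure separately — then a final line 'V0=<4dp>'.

(0,0): Delta=-0.0357 Bond=13.7472
V0=10.9593

Since d<R<u, set p* = (R−d)/(u−d) = 0.9091; price each node as the discounted p*-expectation of its children.
Terminal values V(1,·): V(1,0)=13.3300, V(1,1)=12.4100
(0,0): S=78.0000. Δ = (V_up−V_dn)/(S_up−S_dn) = (12.4100−13.3300)/(91.2600−65.5200) = -0.0357. V = [p*·12.4100 + (1−p*)·13.3300]/1.14 = 10.9593. B = V − Δ·S = 13.7472.
The time-0 hedge costs 10.9593, which is the no-arbitrage price.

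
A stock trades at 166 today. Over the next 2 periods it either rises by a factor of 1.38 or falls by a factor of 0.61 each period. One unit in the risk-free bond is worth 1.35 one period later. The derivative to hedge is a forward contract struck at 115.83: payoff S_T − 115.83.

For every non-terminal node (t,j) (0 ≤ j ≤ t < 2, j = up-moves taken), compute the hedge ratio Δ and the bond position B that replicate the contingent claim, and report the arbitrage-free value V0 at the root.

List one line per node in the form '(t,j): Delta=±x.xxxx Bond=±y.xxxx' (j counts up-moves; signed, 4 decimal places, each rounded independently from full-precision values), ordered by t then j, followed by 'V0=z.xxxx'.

Under the risk-neutral measure, an up-move has probability p* = (R−d)/(u−d) = 0.9610 and values discount at R = 1.35.
Terminal values V(2,·): V(2,0)=-54.0614, V(2,1)=23.9088, V(2,2)=200.3004
(1,0): S=101.2600. Δ = (V_up−V_dn)/(S_up−S_dn) = (23.9088−-54.0614)/(139.7388−61.7686) = 1.0000. V = [p*·23.9088 + (1−p*)·-54.0614]/1.35 = 15.4600. B = V − Δ·S = -85.8000.
(1,1): S=229.0800. Δ = (V_up−V_dn)/(S_up−S_dn) = (200.3004−23.9088)/(316.1304−139.7388) = 1.0000. V = [p*·200.3004 + (1−p*)·23.9088]/1.35 = 143.2800. B = V − Δ·S = -85.8000.
(0,0): S=166.0000. Δ = (V_up−V_dn)/(S_up−S_dn) = (143.2800−15.4600)/(229.0800−101.2600) = 1.0000. V = [p*·143.2800 + (1−p*)·15.4600]/1.35 = 102.4444. B = V − Δ·S = -63.5556.
Root portfolio cost Δ·166+B reproduces V0=102.4444.

(0,0): Delta=1.0000 Bond=-63.5556
(1,0): Delta=1.0000 Bond=-85.8000
(1,1): Delta=1.0000 Bond=-85.8000
V0=102.4444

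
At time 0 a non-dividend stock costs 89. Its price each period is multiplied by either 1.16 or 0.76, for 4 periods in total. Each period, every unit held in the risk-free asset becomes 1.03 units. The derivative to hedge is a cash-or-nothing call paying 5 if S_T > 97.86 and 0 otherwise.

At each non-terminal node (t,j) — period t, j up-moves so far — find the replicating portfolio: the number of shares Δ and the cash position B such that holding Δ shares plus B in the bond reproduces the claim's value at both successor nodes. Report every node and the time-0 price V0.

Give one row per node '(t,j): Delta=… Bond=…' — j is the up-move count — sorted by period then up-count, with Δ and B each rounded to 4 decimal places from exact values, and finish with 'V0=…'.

Risk-neutral probability p* = (R−d)/(u−d) = (1.03−0.76)/(1.16−0.76) = 0.6750.
Terminal values V(4,·): V(4,0)=0.0000, V(4,1)=0.0000, V(4,2)=0.0000, V(4,3)=5.0000, V(4,4)=5.0000
  t=3,j=0: stock 39.0689 → up 45.3199 (V=0.0000), down 29.6923 (V=0.0000). Price 0.0000; hedge Δ=0.0000, bond B=0.0000.
  t=3,j=1: stock 59.6314 → up 69.1725 (V=0.0000), down 45.3199 (V=0.0000). Price 0.0000; hedge Δ=0.0000, bond B=0.0000.
  t=3,j=2: stock 91.0164 → up 105.5790 (V=5.0000), down 69.1725 (V=0.0000). Price 3.2767; hedge Δ=0.1373, bond B=-9.2233.
  t=3,j=3: stock 138.9197 → up 161.1469 (V=5.0000), down 105.5790 (V=5.0000). Price 4.8544; hedge Δ=0.0000, bond B=4.8544.
  t=2,j=0: stock 51.4064 → up 59.6314 (V=0.0000), down 39.0689 (V=0.0000). Price 0.0000; hedge Δ=0.0000, bond B=0.0000.
  t=2,j=1: stock 78.4624 → up 91.0164 (V=3.2767), down 59.6314 (V=0.0000). Price 2.1474; hedge Δ=0.1044, bond B=-6.0444.
  t=2,j=2: stock 119.7584 → up 138.9197 (V=4.8544), down 91.0164 (V=3.2767). Price 4.2152; hedge Δ=0.0329, bond B=0.2710.
  t=1,j=0: stock 67.6400 → up 78.4624 (V=2.1474), down 51.4064 (V=0.0000). Price 1.4072; hedge Δ=0.0794, bond B=-3.9611.
  t=1,j=1: stock 103.2400 → up 119.7584 (V=4.2152), down 78.4624 (V=2.1474). Price 3.4399; hedge Δ=0.0501, bond B=-1.7296.
  t=0,j=0: stock 89.0000 → up 103.2400 (V=3.4399), down 67.6400 (V=1.4072). Price 2.6984; hedge Δ=0.0571, bond B=-2.3834.
Each (Δ,B) replicates both successor values, so the strategy is self-financing and V0 is arbitrage-free.

(0,0): Delta=0.0571 Bond=-2.3834
(1,0): Delta=0.0794 Bond=-3.9611
(1,1): Delta=0.0501 Bond=-1.7296
(2,0): Delta=0.0000 Bond=0.0000
(2,1): Delta=0.1044 Bond=-6.0444
(2,2): Delta=0.0329 Bond=0.2710
(3,0): Delta=0.0000 Bond=0.0000
(3,1): Delta=0.0000 Bond=0.0000
(3,2): Delta=0.1373 Bond=-9.2233
(3,3): Delta=0.0000 Bond=4.8544
V0=2.6984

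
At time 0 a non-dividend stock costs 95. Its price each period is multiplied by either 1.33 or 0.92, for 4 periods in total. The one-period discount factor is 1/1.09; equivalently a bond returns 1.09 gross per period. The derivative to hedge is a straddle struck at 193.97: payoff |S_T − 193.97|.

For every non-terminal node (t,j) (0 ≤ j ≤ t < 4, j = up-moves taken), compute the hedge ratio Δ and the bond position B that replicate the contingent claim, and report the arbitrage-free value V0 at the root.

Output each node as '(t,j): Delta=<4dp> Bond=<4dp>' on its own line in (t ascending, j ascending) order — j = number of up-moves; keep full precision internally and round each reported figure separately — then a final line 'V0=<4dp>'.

(0,0): Delta=-0.6015 Bond=106.6396
(1,0): Delta=-0.9059 Bond=142.8393
(1,1): Delta=-0.3043 Bond=78.6811
(2,0): Delta=-1.0000 Bond=163.2607
(2,1): Delta=-0.8140 Bond=145.0137
(2,2): Delta=0.1935 Bond=2.1134
(3,0): Delta=-1.0000 Bond=177.9541
(3,1): Delta=-1.0000 Bond=177.9541
(3,2): Delta=-0.6324 Bond=129.9862
(3,3): Delta=1.0000 Bond=-177.9541
V0=49.4938

Risk-neutral probability p* = (R−d)/(u−d) = (1.09−0.92)/(1.33−0.92) = 0.4146.
Terminal payoffs: V(4,0)=125.9127, V(4,1)=95.5828, V(4,2)=51.7363, V(4,3)=11.6505, V(4,4)=103.2857
Node (3,0) S=73.9754: V=(p*·95.5828+(1−p*)·125.9127)/1.09=103.9788; Δ=(95.5828−125.9127)/(98.3872−68.0573)=-1.0000; B=V−Δ·S=177.9541
Node (3,1) S=106.9426: V=(p*·51.7363+(1−p*)·95.5828)/1.09=71.0115; Δ=(51.7363−95.5828)/(142.2337−98.3872)=-1.0000; B=V−Δ·S=177.9541
Node (3,2) S=154.6019: V=(p*·11.6505+(1−p*)·51.7363)/1.09=32.2159; Δ=(11.6505−51.7363)/(205.6205−142.2337)=-0.6324; B=V−Δ·S=129.9862
Node (3,3) S=223.5005: V=(p*·103.2857+(1−p*)·11.6505)/1.09=45.5464; Δ=(103.2857−11.6505)/(297.2557−205.6205)=1.0000; B=V−Δ·S=-177.9541
Node (2,0) S=80.4080: V=(p*·71.0115+(1−p*)·103.9788)/1.09=82.8527; Δ=(71.0115−103.9788)/(106.9426−73.9754)=-1.0000; B=V−Δ·S=163.2607
Node (2,1) S=116.2420: V=(p*·32.2159+(1−p*)·71.0115)/1.09=50.3904; Δ=(32.2159−71.0115)/(154.6019−106.9426)=-0.8140; B=V−Δ·S=145.0137
Node (2,2) S=168.0455: V=(p*·45.5464+(1−p*)·32.2159)/1.09=34.6268; Δ=(45.5464−32.2159)/(223.5005−154.6019)=0.1935; B=V−Δ·S=2.1134
Node (1,0) S=87.4000: V=(p*·50.3904+(1−p*)·82.8527)/1.09=63.6630; Δ=(50.3904−82.8527)/(116.2420−80.4080)=-0.9059; B=V−Δ·S=142.8393
Node (1,1) S=126.3500: V=(p*·34.6268+(1−p*)·50.3904)/1.09=40.2333; Δ=(34.6268−50.3904)/(168.0455−116.2420)=-0.3043; B=V−Δ·S=78.6811
Node (0,0) S=95.0000: V=(p*·40.2333+(1−p*)·63.6630)/1.09=49.4938; Δ=(40.2333−63.6630)/(126.3500−87.4000)=-0.6015; B=V−Δ·S=106.6396
Check: Δ(0,0)·S0 + B(0,0) = 49.4938 = V0.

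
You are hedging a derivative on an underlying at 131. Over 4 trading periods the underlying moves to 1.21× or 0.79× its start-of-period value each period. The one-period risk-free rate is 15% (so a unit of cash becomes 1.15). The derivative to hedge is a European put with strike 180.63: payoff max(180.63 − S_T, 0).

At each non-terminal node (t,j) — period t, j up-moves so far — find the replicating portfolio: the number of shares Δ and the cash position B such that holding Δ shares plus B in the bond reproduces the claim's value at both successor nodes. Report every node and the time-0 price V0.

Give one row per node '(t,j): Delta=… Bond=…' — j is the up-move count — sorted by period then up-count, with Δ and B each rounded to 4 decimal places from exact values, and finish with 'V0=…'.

The replicating-portfolio and risk-neutral prices coincide; use p* = (1.15−0.79)/(1.21−0.79) = 0.8571 for the latter.
Terminal values V(4,·): V(4,0)=129.6054, V(4,1)=102.4784, V(4,2)=60.9294, V(4,3)=0.0000, V(4,4)=0.0000
  t=3,j=0: stock 64.5881 → up 78.1516 (V=102.4784), down 51.0246 (V=129.6054). Price 92.4815; hedge Δ=-1.0000, bond B=157.0696.
  t=3,j=1: stock 98.9261 → up 119.7006 (V=60.9294), down 78.1516 (V=102.4784). Price 58.1435; hedge Δ=-1.0000, bond B=157.0696.
  t=3,j=2: stock 151.5197 → up 183.3388 (V=0.0000), down 119.7006 (V=60.9294). Price 7.5689; hedge Δ=-0.9574, bond B=152.6389.
  t=3,j=3: stock 232.0745 → up 280.8101 (V=0.0000), down 183.3388 (V=0.0000). Price 0.0000; hedge Δ=0.0000, bond B=0.0000.
  t=2,j=0: stock 81.7571 → up 98.9261 (V=58.1435), down 64.5881 (V=92.4815). Price 54.8251; hedge Δ=-1.0000, bond B=136.5822.
  t=2,j=1: stock 125.2229 → up 151.5197 (V=7.5689), down 98.9261 (V=58.1435). Price 12.8642; hedge Δ=-0.9616, bond B=133.2799.
  t=2,j=2: stock 191.7971 → up 232.0745 (V=0.0000), down 151.5197 (V=7.5689). Price 0.9402; hedge Δ=-0.0940, bond B=18.9614.
  t=1,j=0: stock 103.4900 → up 125.2229 (V=12.8642), down 81.7571 (V=54.8251). Price 16.3988; hedge Δ=-0.9654, bond B=116.3058.
  t=1,j=1: stock 158.5100 → up 191.7971 (V=0.9402), down 125.2229 (V=12.8642). Price 2.2988; hedge Δ=-0.1791, bond B=30.6892.
  t=0,j=0: stock 131.0000 → up 158.5100 (V=2.2988), down 103.4900 (V=16.3988). Price 3.7505; hedge Δ=-0.2563, bond B=37.3219.
The time-0 hedge costs 3.7505, which is the no-arbitrage price.

(0,0): Delta=-0.2563 Bond=37.3219
(1,0): Delta=-0.9654 Bond=116.3058
(1,1): Delta=-0.1791 Bond=30.6892
(2,0): Delta=-1.0000 Bond=136.5822
(2,1): Delta=-0.9616 Bond=133.2799
(2,2): Delta=-0.0940 Bond=18.9614
(3,0): Delta=-1.0000 Bond=157.0696
(3,1): Delta=-1.0000 Bond=157.0696
(3,2): Delta=-0.9574 Bond=152.6389
(3,3): Delta=0.0000 Bond=0.0000
V0=3.7505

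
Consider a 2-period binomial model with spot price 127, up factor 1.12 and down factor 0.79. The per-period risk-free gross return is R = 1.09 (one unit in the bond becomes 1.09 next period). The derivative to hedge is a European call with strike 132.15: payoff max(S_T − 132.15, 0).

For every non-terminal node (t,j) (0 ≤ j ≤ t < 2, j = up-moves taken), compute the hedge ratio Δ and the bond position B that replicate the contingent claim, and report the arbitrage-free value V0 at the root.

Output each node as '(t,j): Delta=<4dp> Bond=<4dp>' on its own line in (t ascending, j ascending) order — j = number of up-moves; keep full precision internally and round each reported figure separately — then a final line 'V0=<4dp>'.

Since d<R<u, set p* = (R−d)/(u−d) = 0.9091; price each node as the discounted p*-expectation of its children.
At expiry t=2: V(2,0)=0.0000, V(2,1)=0.0000, V(2,2)=27.1588
Node (1,0) S=100.3300: V=(p*·0.0000+(1−p*)·0.0000)/1.09=0.0000; Δ=(0.0000−0.0000)/(112.3696−79.2607)=0.0000; B=V−Δ·S=0.0000
Node (1,1) S=142.2400: V=(p*·27.1588+(1−p*)·0.0000)/1.09=22.6512; Δ=(27.1588−0.0000)/(159.3088−112.3696)=0.5786; B=V−Δ·S=-59.6482
Node (0,0) S=127.0000: V=(p*·22.6512+(1−p*)·0.0000)/1.09=18.8918; Δ=(22.6512−0.0000)/(142.2400−100.3300)=0.5405; B=V−Δ·S=-49.7483
Self-financing check: at every node Δ·S+B equals the discounted successor values.

(0,0): Delta=0.5405 Bond=-49.7483
(1,0): Delta=0.0000 Bond=0.0000
(1,1): Delta=0.5786 Bond=-59.6482
V0=18.8918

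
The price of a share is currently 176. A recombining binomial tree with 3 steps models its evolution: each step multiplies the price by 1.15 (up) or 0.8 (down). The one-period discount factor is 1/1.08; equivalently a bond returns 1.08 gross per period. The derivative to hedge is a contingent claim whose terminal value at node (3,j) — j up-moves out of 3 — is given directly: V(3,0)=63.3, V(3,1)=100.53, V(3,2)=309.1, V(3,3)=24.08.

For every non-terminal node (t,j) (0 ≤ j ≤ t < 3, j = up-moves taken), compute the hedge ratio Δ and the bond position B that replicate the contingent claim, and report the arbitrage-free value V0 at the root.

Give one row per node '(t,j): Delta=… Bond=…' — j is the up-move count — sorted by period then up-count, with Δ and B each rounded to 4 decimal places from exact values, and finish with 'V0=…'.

(0,0): Delta=-1.5892 Bond=391.7651
(1,0): Delta=3.2750 Bond=-261.7632
(1,1): Delta=-2.4351 Bond=594.3237
(2,0): Delta=0.9443 Bond=-20.1825
(2,1): Delta=3.6803 Bond=-348.3347
(2,2): Delta=-3.4986 Bond=889.4206
V0=112.0737

No-arbitrage ⇒ martingale measure with p* = (R−d)/(u−d) = 0.8000.
Terminal values V(3,·): V(3,0)=63.3000, V(3,1)=100.5300, V(3,2)=309.1000, V(3,3)=24.0800
Node (2,0) S=112.6400: V=(p*·100.5300+(1−p*)·63.3000)/1.08=86.1889; Δ=(100.5300−63.3000)/(129.5360−90.1120)=0.9443; B=V−Δ·S=-20.1825
Node (2,1) S=161.9200: V=(p*·309.1000+(1−p*)·100.5300)/1.08=247.5796; Δ=(309.1000−100.5300)/(186.2080−129.5360)=3.6803; B=V−Δ·S=-348.3347
Node (2,2) S=232.7600: V=(p*·24.0800+(1−p*)·309.1000)/1.08=75.0778; Δ=(24.0800−309.1000)/(267.6740−186.2080)=-3.4986; B=V−Δ·S=889.4206
Node (1,0) S=140.8000: V=(p*·247.5796+(1−p*)·86.1889)/1.08=199.3532; Δ=(247.5796−86.1889)/(161.9200−112.6400)=3.2750; B=V−Δ·S=-261.7632
Node (1,1) S=202.4000: V=(p*·75.0778+(1−p*)·247.5796)/1.08=101.4612; Δ=(75.0778−247.5796)/(232.7600−161.9200)=-2.4351; B=V−Δ·S=594.3237
Node (0,0) S=176.0000: V=(p*·101.4612+(1−p*)·199.3532)/1.08=112.0737; Δ=(101.4612−199.3532)/(202.4000−140.8000)=-1.5892; B=V−Δ·S=391.7651
Self-financing check: at every node Δ·S+B equals the discounted successor values.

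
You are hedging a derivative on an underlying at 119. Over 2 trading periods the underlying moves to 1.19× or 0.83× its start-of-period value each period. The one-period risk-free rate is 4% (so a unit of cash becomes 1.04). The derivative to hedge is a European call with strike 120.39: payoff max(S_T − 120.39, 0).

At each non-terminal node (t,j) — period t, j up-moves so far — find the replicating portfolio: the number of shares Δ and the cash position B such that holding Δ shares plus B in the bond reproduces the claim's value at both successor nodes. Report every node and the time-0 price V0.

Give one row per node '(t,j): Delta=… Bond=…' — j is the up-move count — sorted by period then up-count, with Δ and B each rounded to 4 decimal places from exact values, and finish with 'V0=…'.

(0,0): Delta=0.6301 Bond=-59.8418
(1,0): Delta=0.0000 Bond=0.0000
(1,1): Delta=0.9440 Bond=-106.6894
V0=15.1407

Risk-neutral probability p* = (R−d)/(u−d) = (1.04−0.83)/(1.19−0.83) = 0.5833.
Payoff layer (t=2): V(2,0)=0.0000, V(2,1)=0.0000, V(2,2)=48.1259
(1,0): S=98.7700. Δ = (V_up−V_dn)/(S_up−S_dn) = (0.0000−0.0000)/(117.5363−81.9791) = 0.0000. V = [p*·0.0000 + (1−p*)·0.0000]/1.04 = 0.0000. B = V − Δ·S = 0.0000.
(1,1): S=141.6100. Δ = (V_up−V_dn)/(S_up−S_dn) = (48.1259−0.0000)/(168.5159−117.5363) = 0.9440. V = [p*·48.1259 + (1−p*)·0.0000]/1.04 = 26.9937. B = V − Δ·S = -106.6894.
(0,0): S=119.0000. Δ = (V_up−V_dn)/(S_up−S_dn) = (26.9937−0.0000)/(141.6100−98.7700) = 0.6301. V = [p*·26.9937 + (1−p*)·0.0000]/1.04 = 15.1407. B = V − Δ·S = -59.8418.
Self-financing check: at every node Δ·S+B equals the discounted successor values.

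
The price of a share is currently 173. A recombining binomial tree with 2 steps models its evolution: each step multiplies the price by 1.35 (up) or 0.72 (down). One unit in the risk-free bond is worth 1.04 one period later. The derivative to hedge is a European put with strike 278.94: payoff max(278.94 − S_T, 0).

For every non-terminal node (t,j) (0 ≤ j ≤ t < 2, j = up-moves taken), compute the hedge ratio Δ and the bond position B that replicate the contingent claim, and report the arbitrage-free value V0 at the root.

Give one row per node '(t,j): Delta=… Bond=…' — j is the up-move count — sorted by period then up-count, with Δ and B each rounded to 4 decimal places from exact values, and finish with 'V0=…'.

The replicating-portfolio and risk-neutral prices coincide; use p* = (1.04−0.72)/(1.35−0.72) = 0.5079 for the latter.
Payoff layer (t=2): V(2,0)=189.2568, V(2,1)=110.7840, V(2,2)=0.0000
  t=1,j=0: stock 124.5600 → up 168.1560 (V=110.7840), down 89.6832 (V=189.2568). Price 143.6515; hedge Δ=-1.0000, bond B=268.2115.
  t=1,j=1: stock 233.5500 → up 315.2925 (V=0.0000), down 168.1560 (V=110.7840). Price 52.4161; hedge Δ=-0.7529, bond B=228.2637.
  t=0,j=0: stock 173.0000 → up 233.5500 (V=52.4161), down 124.5600 (V=143.6515). Price 93.5671; hedge Δ=-0.8371, bond B=238.3852.
Check: Δ(0,0)·S0 + B(0,0) = 93.5671 = V0.

(0,0): Delta=-0.8371 Bond=238.3852
(1,0): Delta=-1.0000 Bond=268.2115
(1,1): Delta=-0.7529 Bond=228.2637
V0=93.5671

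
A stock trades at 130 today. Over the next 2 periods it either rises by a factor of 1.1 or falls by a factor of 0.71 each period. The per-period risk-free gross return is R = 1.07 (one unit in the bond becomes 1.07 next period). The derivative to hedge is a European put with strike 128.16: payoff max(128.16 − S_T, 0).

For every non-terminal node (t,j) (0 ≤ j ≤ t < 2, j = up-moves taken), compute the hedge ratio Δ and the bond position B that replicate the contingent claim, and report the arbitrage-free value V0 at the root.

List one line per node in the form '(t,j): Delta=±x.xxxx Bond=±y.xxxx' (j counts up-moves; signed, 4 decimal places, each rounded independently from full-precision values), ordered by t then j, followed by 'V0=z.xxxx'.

(0,0): Delta=-0.5042 Bond=69.1685
(1,0): Delta=-1.0000 Bond=119.7757
(1,1): Delta=-0.4775 Bond=70.1965
V0=3.6268

The replicating-portfolio and risk-neutral prices coincide; use p* = (1.07−0.71)/(1.1−0.71) = 0.9231 for the latter.
Terminal payoffs: V(2,0)=62.6270, V(2,1)=26.6300, V(2,2)=0.0000
Node (1,0) S=92.3000: V=(p*·26.6300+(1−p*)·62.6270)/1.07=27.4757; Δ=(26.6300−62.6270)/(101.5300−65.5330)=-1.0000; B=V−Δ·S=119.7757
Node (1,1) S=143.0000: V=(p*·0.0000+(1−p*)·26.6300)/1.07=1.9145; Δ=(0.0000−26.6300)/(157.3000−101.5300)=-0.4775; B=V−Δ·S=70.1965
Node (0,0) S=130.0000: V=(p*·1.9145+(1−p*)·27.4757)/1.07=3.6268; Δ=(1.9145−27.4757)/(143.0000−92.3000)=-0.5042; B=V−Δ·S=69.1685
The time-0 hedge costs 3.6268, which is the no-arbitrage price.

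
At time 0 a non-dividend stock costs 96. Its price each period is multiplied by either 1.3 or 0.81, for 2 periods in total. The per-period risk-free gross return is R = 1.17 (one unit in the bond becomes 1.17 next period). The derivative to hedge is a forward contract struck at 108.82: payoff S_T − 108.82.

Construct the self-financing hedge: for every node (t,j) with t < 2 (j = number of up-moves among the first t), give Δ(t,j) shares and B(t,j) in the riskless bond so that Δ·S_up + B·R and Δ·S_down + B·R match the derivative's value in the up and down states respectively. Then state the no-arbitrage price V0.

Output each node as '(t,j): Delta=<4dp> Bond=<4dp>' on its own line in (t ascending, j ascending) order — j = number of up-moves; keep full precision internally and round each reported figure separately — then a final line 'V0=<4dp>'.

(0,0): Delta=1.0000 Bond=-79.4945
(1,0): Delta=1.0000 Bond=-93.0085
(1,1): Delta=1.0000 Bond=-93.0085
V0=16.5055

Risk-neutral probability p* = (R−d)/(u−d) = (1.17−0.81)/(1.3−0.81) = 0.7347.
Terminal values V(2,·): V(2,0)=-45.8344, V(2,1)=-7.7320, V(2,2)=53.4200
Node (1,0) S=77.7600: V=(p*·-7.7320+(1−p*)·-45.8344)/1.17=-15.2485; Δ=(-7.7320−-45.8344)/(101.0880−62.9856)=1.0000; B=V−Δ·S=-93.0085
Node (1,1) S=124.8000: V=(p*·53.4200+(1−p*)·-7.7320)/1.17=31.7915; Δ=(53.4200−-7.7320)/(162.2400−101.0880)=1.0000; B=V−Δ·S=-93.0085
Node (0,0) S=96.0000: V=(p*·31.7915+(1−p*)·-15.2485)/1.17=16.5055; Δ=(31.7915−-15.2485)/(124.8000−77.7600)=1.0000; B=V−Δ·S=-79.4945
The time-0 hedge costs 16.5055, which is the no-arbitrage price.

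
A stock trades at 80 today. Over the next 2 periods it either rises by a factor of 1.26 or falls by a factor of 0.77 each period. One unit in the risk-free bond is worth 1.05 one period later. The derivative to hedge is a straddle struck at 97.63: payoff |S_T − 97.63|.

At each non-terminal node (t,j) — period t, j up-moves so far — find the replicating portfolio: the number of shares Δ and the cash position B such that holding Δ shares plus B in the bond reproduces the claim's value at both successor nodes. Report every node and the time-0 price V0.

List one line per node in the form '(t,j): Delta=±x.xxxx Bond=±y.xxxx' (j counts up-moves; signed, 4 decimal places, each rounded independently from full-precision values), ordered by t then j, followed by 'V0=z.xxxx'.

The replicating-portfolio and risk-neutral prices coincide; use p* = (1.05−0.77)/(1.26−0.77) = 0.5714 for the latter.
Terminal payoffs: V(2,0)=50.1980, V(2,1)=20.0140, V(2,2)=29.3780
  t=1,j=0: stock 61.6000 → up 77.6160 (V=20.0140), down 47.4320 (V=50.1980). Price 31.3810; hedge Δ=-1.0000, bond B=92.9810.
  t=1,j=1: stock 100.8000 → up 127.0080 (V=29.3780), down 77.6160 (V=20.0140). Price 24.1570; hedge Δ=0.1896, bond B=5.0468.
  t=0,j=0: stock 80.0000 → up 100.8000 (V=24.1570), down 61.6000 (V=31.3810). Price 25.9552; hedge Δ=-0.1843, bond B=40.6980.
Check: Δ(0,0)·S0 + B(0,0) = 25.9552 = V0.

(0,0): Delta=-0.1843 Bond=40.6980
(1,0): Delta=-1.0000 Bond=92.9810
(1,1): Delta=0.1896 Bond=5.0468
V0=25.9552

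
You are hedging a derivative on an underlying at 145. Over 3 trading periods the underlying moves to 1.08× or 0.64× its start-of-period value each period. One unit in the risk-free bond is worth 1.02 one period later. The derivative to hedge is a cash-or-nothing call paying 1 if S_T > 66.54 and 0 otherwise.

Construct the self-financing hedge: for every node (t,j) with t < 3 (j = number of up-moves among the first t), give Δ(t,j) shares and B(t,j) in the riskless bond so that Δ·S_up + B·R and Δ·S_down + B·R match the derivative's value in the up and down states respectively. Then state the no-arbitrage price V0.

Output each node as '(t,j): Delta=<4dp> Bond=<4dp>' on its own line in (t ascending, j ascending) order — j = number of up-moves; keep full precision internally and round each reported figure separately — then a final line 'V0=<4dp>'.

Since d<R<u, set p* = (R−d)/(u−d) = 0.8636; price each node as the discounted p*-expectation of its children.
Terminal payoffs: V(3,0)=0.0000, V(3,1)=0.0000, V(3,2)=1.0000, V(3,3)=1.0000
Node (2,0) S=59.3920: V=(p*·0.0000+(1−p*)·0.0000)/1.02=0.0000; Δ=(0.0000−0.0000)/(64.1434−38.0109)=0.0000; B=V−Δ·S=0.0000
Node (2,1) S=100.2240: V=(p*·1.0000+(1−p*)·0.0000)/1.02=0.8467; Δ=(1.0000−0.0000)/(108.2419−64.1434)=0.0227; B=V−Δ·S=-1.4260
Node (2,2) S=169.1280: V=(p*·1.0000+(1−p*)·1.0000)/1.02=0.9804; Δ=(1.0000−1.0000)/(182.6582−108.2419)=0.0000; B=V−Δ·S=0.9804
Node (1,0) S=92.8000: V=(p*·0.8467+(1−p*)·0.0000)/1.02=0.7169; Δ=(0.8467−0.0000)/(100.2240−59.3920)=0.0207; B=V−Δ·S=-1.2074
Node (1,1) S=156.6000: V=(p*·0.9804+(1−p*)·0.8467)/1.02=0.9433; Δ=(0.9804−0.8467)/(169.1280−100.2240)=0.0019; B=V−Δ·S=0.6395
Node (0,0) S=145.0000: V=(p*·0.9433+(1−p*)·0.7169)/1.02=0.8945; Δ=(0.9433−0.7169)/(156.6000−92.8000)=0.0035; B=V−Δ·S=0.3800
Self-financing check: at every node Δ·S+B equals the discounted successor values.

(0,0): Delta=0.0035 Bond=0.3800
(1,0): Delta=0.0207 Bond=-1.2074
(1,1): Delta=0.0019 Bond=0.6395
(2,0): Delta=0.0000 Bond=0.0000
(2,1): Delta=0.0227 Bond=-1.4260
(2,2): Delta=0.0000 Bond=0.9804
V0=0.8945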